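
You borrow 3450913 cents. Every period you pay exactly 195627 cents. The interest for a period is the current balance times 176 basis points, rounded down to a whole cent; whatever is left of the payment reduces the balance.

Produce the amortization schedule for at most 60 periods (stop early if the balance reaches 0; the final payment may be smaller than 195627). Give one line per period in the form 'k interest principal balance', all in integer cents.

1 60736 134891 3316022
2 58361 137266 3178756
3 55946 139681 3039075
4 53487 142140 2896935
5 50986 144641 2752294
6 48440 147187 2605107
7 45849 149778 2455329
8 43213 152414 2302915
9 40531 155096 2147819
10 37801 157826 1989993
11 35023 160604 1829389
12 32197 163430 1665959
13 29320 166307 1499652
14 26393 169234 1330418
15 23415 172212 1158206
16 20384 175243 982963
17 17300 178327 804636
18 14161 181466 623170
19 10967 184660 438510
20 7717 187910 250600
21 4410 191217 59383
22 1045 59383 0

1. interest=⌊3450913·176/10000⌋=60736; principal=195627-60736=134891; balance=3450913-134891=3316022
2. interest=⌊3316022·176/10000⌋=58361; principal=195627-58361=137266; balance=3316022-137266=3178756
3. interest=⌊3178756·176/10000⌋=55946; principal=195627-55946=139681; balance=3178756-139681=3039075
4. interest=⌊3039075·176/10000⌋=53487; principal=195627-53487=142140; balance=3039075-142140=2896935
5. interest=⌊2896935·176/10000⌋=50986; principal=195627-50986=144641; balance=2896935-144641=2752294
6. interest=⌊2752294·176/10000⌋=48440; principal=195627-48440=147187; balance=2752294-147187=2605107
7. interest=⌊2605107·176/10000⌋=45849; principal=195627-45849=149778; balance=2605107-149778=2455329
8. interest=⌊2455329·176/10000⌋=43213; principal=195627-43213=152414; balance=2455329-152414=2302915
9. interest=⌊2302915·176/10000⌋=40531; principal=195627-40531=155096; balance=2302915-155096=2147819
10. interest=⌊2147819·176/10000⌋=37801; principal=195627-37801=157826; balance=2147819-157826=1989993
11. interest=⌊1989993·176/10000⌋=35023; principal=195627-35023=160604; balance=1989993-160604=1829389
12. interest=⌊1829389·176/10000⌋=32197; principal=195627-32197=163430; balance=1829389-163430=1665959
13. interest=⌊1665959·176/10000⌋=29320; principal=195627-29320=166307; balance=1665959-166307=1499652
14. interest=⌊1499652·176/10000⌋=26393; principal=195627-26393=169234; balance=1499652-169234=1330418
15. interest=⌊1330418·176/10000⌋=23415; principal=195627-23415=172212; balance=1330418-172212=1158206
16. interest=⌊1158206·176/10000⌋=20384; principal=195627-20384=175243; balance=1158206-175243=982963
17. interest=⌊982963·176/10000⌋=17300; principal=195627-17300=178327; balance=982963-178327=804636
18. interest=⌊804636·176/10000⌋=14161; principal=195627-14161=181466; balance=804636-181466=623170
19. interest=⌊623170·176/10000⌋=10967; principal=195627-10967=184660; balance=623170-184660=438510
20. interest=⌊438510·176/10000⌋=7717; principal=195627-7717=187910; balance=438510-187910=250600
21. interest=⌊250600·176/10000⌋=4410; principal=195627-4410=191217; balance=250600-191217=59383
22. interest=⌊59383·176/10000⌋=1045; principal=min(195627-1045,59383)=59383; balance=59383-59383=0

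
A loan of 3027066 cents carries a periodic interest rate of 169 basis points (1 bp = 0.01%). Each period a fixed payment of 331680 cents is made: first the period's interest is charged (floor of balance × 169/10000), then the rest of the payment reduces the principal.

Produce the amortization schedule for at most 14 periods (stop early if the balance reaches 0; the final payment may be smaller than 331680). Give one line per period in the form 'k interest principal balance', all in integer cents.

1. interest=⌊3027066·169/10000⌋=51157; principal=331680-51157=280523; balance=3027066-280523=2746543
2. interest=⌊2746543·169/10000⌋=46416; principal=331680-46416=285264; balance=2746543-285264=2461279
3. interest=⌊2461279·169/10000⌋=41595; principal=331680-41595=290085; balance=2461279-290085=2171194
4. interest=⌊2171194·169/10000⌋=36693; principal=331680-36693=294987; balance=2171194-294987=1876207
5. interest=⌊1876207·169/10000⌋=31707; principal=331680-31707=299973; balance=1876207-299973=1576234
6. interest=⌊1576234·169/10000⌋=26638; principal=331680-26638=305042; balance=1576234-305042=1271192
7. interest=⌊1271192·169/10000⌋=21483; principal=331680-21483=310197; balance=1271192-310197=960995
8. interest=⌊960995·169/10000⌋=16240; principal=331680-16240=315440; balance=960995-315440=645555
9. interest=⌊645555·169/10000⌋=10909; principal=331680-10909=320771; balance=645555-320771=324784
10. interest=⌊324784·169/10000⌋=5488; principal=min(331680-5488,324784)=324784; balance=324784-324784=0

1 51157 280523 2746543
2 46416 285264 2461279
3 41595 290085 2171194
4 36693 294987 1876207
5 31707 299973 1576234
6 26638 305042 1271192
7 21483 310197 960995
8 16240 315440 645555
9 10909 320771 324784
10 5488 324784 0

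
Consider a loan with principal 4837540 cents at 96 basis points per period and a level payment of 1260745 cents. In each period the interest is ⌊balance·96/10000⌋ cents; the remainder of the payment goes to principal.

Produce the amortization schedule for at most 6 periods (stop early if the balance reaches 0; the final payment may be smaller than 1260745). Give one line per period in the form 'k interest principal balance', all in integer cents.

1. interest=⌊4837540·96/10000⌋=46440; principal=1260745-46440=1214305; balance=4837540-1214305=3623235
2. interest=⌊3623235·96/10000⌋=34783; principal=1260745-34783=1225962; balance=3623235-1225962=2397273
3. interest=⌊2397273·96/10000⌋=23013; principal=1260745-23013=1237732; balance=2397273-1237732=1159541
4. interest=⌊1159541·96/10000⌋=11131; principal=min(1260745-11131,1159541)=1159541; balance=1159541-1159541=0

1 46440 1214305 3623235
2 34783 1225962 2397273
3 23013 1237732 1159541
4 11131 1159541 0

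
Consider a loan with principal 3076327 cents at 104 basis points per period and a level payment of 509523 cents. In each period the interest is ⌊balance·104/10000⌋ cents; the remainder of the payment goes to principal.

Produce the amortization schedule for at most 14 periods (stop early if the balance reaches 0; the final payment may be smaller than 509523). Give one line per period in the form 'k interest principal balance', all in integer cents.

1 31993 477530 2598797
2 27027 482496 2116301
3 22009 487514 1628787
4 16939 492584 1136203
5 11816 497707 638496
6 6640 502883 135613
7 1410 135613 0

1. interest=⌊3076327·104/10000⌋=31993; principal=509523-31993=477530; balance=3076327-477530=2598797
2. interest=⌊2598797·104/10000⌋=27027; principal=509523-27027=482496; balance=2598797-482496=2116301
3. interest=⌊2116301·104/10000⌋=22009; principal=509523-22009=487514; balance=2116301-487514=1628787
4. interest=⌊1628787·104/10000⌋=16939; principal=509523-16939=492584; balance=1628787-492584=1136203
5. interest=⌊1136203·104/10000⌋=11816; principal=509523-11816=497707; balance=1136203-497707=638496
6. interest=⌊638496·104/10000⌋=6640; principal=509523-6640=502883; balance=638496-502883=135613
7. interest=⌊135613·104/10000⌋=1410; principal=min(509523-1410,135613)=135613; balance=135613-135613=0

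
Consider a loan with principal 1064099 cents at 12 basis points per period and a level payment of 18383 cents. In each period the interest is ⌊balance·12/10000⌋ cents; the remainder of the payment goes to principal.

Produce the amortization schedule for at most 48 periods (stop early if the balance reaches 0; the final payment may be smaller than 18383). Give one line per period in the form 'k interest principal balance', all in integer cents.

1 1276 17107 1046992
2 1256 17127 1029865
3 1235 17148 1012717
4 1215 17168 995549
5 1194 17189 978360
6 1174 17209 961151
7 1153 17230 943921
8 1132 17251 926670
9 1112 17271 909399
10 1091 17292 892107
11 1070 17313 874794
12 1049 17334 857460
13 1028 17355 840105
14 1008 17375 822730
15 987 17396 805334
16 966 17417 787917
17 945 17438 770479
18 924 17459 753020
19 903 17480 735540
20 882 17501 718039
21 861 17522 700517
22 840 17543 682974
23 819 17564 665410
24 798 17585 647825
25 777 17606 630219
26 756 17627 612592
27 735 17648 594944
28 713 17670 577274
29 692 17691 559583
30 671 17712 541871
31 650 17733 524138
32 628 17755 506383
33 607 17776 488607
34 586 17797 470810
35 564 17819 452991
36 543 17840 435151
37 522 17861 417290
38 500 17883 399407
39 479 17904 381503
40 457 17926 363577
41 436 17947 345630
42 414 17969 327661
43 393 17990 309671
44 371 18012 291659
45 349 18034 273625
46 328 18055 255570
47 306 18077 237493
48 284 18099 219394

1. interest=⌊1064099·12/10000⌋=1276; principal=18383-1276=17107; balance=1064099-17107=1046992
2. interest=⌊1046992·12/10000⌋=1256; principal=18383-1256=17127; balance=1046992-17127=1029865
3. interest=⌊1029865·12/10000⌋=1235; principal=18383-1235=17148; balance=1029865-17148=1012717
4. interest=⌊1012717·12/10000⌋=1215; principal=18383-1215=17168; balance=1012717-17168=995549
5. interest=⌊995549·12/10000⌋=1194; principal=18383-1194=17189; balance=995549-17189=978360
6. interest=⌊978360·12/10000⌋=1174; principal=18383-1174=17209; balance=978360-17209=961151
7. interest=⌊961151·12/10000⌋=1153; principal=18383-1153=17230; balance=961151-17230=943921
8. interest=⌊943921·12/10000⌋=1132; principal=18383-1132=17251; balance=943921-17251=926670
9. interest=⌊926670·12/10000⌋=1112; principal=18383-1112=17271; balance=926670-17271=909399
10. interest=⌊909399·12/10000⌋=1091; principal=18383-1091=17292; balance=909399-17292=892107
11. interest=⌊892107·12/10000⌋=1070; principal=18383-1070=17313; balance=892107-17313=874794
12. interest=⌊874794·12/10000⌋=1049; principal=18383-1049=17334; balance=874794-17334=857460
13. interest=⌊857460·12/10000⌋=1028; principal=18383-1028=17355; balance=857460-17355=840105
14. interest=⌊840105·12/10000⌋=1008; principal=18383-1008=17375; balance=840105-17375=822730
15. interest=⌊822730·12/10000⌋=987; principal=18383-987=17396; balance=822730-17396=805334
16. interest=⌊805334·12/10000⌋=966; principal=18383-966=17417; balance=805334-17417=787917
17. interest=⌊787917·12/10000⌋=945; principal=18383-945=17438; balance=787917-17438=770479
18. interest=⌊770479·12/10000⌋=924; principal=18383-924=17459; balance=770479-17459=753020
19. interest=⌊753020·12/10000⌋=903; principal=18383-903=17480; balance=753020-17480=735540
20. interest=⌊735540·12/10000⌋=882; principal=18383-882=17501; balance=735540-17501=718039
21. interest=⌊718039·12/10000⌋=861; principal=18383-861=17522; balance=718039-17522=700517
22. interest=⌊700517·12/10000⌋=840; principal=18383-840=17543; balance=700517-17543=682974
23. interest=⌊682974·12/10000⌋=819; principal=18383-819=17564; balance=682974-17564=665410
24. interest=⌊665410·12/10000⌋=798; principal=18383-798=17585; balance=665410-17585=647825
25. interest=⌊647825·12/10000⌋=777; principal=18383-777=17606; balance=647825-17606=630219
26. interest=⌊630219·12/10000⌋=756; principal=18383-756=17627; balance=630219-17627=612592
27. interest=⌊612592·12/10000⌋=735; principal=18383-735=17648; balance=612592-17648=594944
28. interest=⌊594944·12/10000⌋=713; principal=18383-713=17670; balance=594944-17670=577274
29. interest=⌊577274·12/10000⌋=692; principal=18383-692=17691; balance=577274-17691=559583
30. interest=⌊559583·12/10000⌋=671; principal=18383-671=17712; balance=559583-17712=541871
31. interest=⌊541871·12/10000⌋=650; principal=18383-650=17733; balance=541871-17733=524138
32. interest=⌊524138·12/10000⌋=628; principal=18383-628=17755; balance=524138-17755=506383
33. interest=⌊506383·12/10000⌋=607; principal=18383-607=17776; balance=506383-17776=488607
34. interest=⌊488607·12/10000⌋=586; principal=18383-586=17797; balance=488607-17797=470810
35. interest=⌊470810·12/10000⌋=564; principal=18383-564=17819; balance=470810-17819=452991
36. interest=⌊452991·12/10000⌋=543; principal=18383-543=17840; balance=452991-17840=435151
37. interest=⌊435151·12/10000⌋=522; principal=18383-522=17861; balance=435151-17861=417290
38. interest=⌊417290·12/10000⌋=500; principal=18383-500=17883; balance=417290-17883=399407
39. interest=⌊399407·12/10000⌋=479; principal=18383-479=17904; balance=399407-17904=381503
40. interest=⌊381503·12/10000⌋=457; principal=18383-457=17926; balance=381503-17926=363577
41. interest=⌊363577·12/10000⌋=436; principal=18383-436=17947; balance=363577-17947=345630
42. interest=⌊345630·12/10000⌋=414; principal=18383-414=17969; balance=345630-17969=327661
43. interest=⌊327661·12/10000⌋=393; principal=18383-393=17990; balance=327661-17990=309671
44. interest=⌊309671·12/10000⌋=371; principal=18383-371=18012; balance=309671-18012=291659
45. interest=⌊291659·12/10000⌋=349; principal=18383-349=18034; balance=291659-18034=273625
46. interest=⌊273625·12/10000⌋=328; principal=18383-328=18055; balance=273625-18055=255570
47. interest=⌊255570·12/10000⌋=306; principal=18383-306=18077; balance=255570-18077=237493
48. interest=⌊237493·12/10000⌋=284; principal=18383-284=18099; balance=237493-18099=219394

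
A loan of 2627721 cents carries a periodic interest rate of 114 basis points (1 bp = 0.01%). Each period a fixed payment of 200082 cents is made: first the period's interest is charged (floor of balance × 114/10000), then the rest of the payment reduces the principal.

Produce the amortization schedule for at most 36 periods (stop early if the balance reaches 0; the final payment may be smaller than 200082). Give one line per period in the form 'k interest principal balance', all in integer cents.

1. interest=⌊2627721·114/10000⌋=29956; principal=200082-29956=170126; balance=2627721-170126=2457595
2. interest=⌊2457595·114/10000⌋=28016; principal=200082-28016=172066; balance=2457595-172066=2285529
3. interest=⌊2285529·114/10000⌋=26055; principal=200082-26055=174027; balance=2285529-174027=2111502
4. interest=⌊2111502·114/10000⌋=24071; principal=200082-24071=176011; balance=2111502-176011=1935491
5. interest=⌊1935491·114/10000⌋=22064; principal=200082-22064=178018; balance=1935491-178018=1757473
6. interest=⌊1757473·114/10000⌋=20035; principal=200082-20035=180047; balance=1757473-180047=1577426
7. interest=⌊1577426·114/10000⌋=17982; principal=200082-17982=182100; balance=1577426-182100=1395326
8. interest=⌊1395326·114/10000⌋=15906; principal=200082-15906=184176; balance=1395326-184176=1211150
9. interest=⌊1211150·114/10000⌋=13807; principal=200082-13807=186275; balance=1211150-186275=1024875
10. interest=⌊1024875·114/10000⌋=11683; principal=200082-11683=188399; balance=1024875-188399=836476
11. interest=⌊836476·114/10000⌋=9535; principal=200082-9535=190547; balance=836476-190547=645929
12. interest=⌊645929·114/10000⌋=7363; principal=200082-7363=192719; balance=645929-192719=453210
13. interest=⌊453210·114/10000⌋=5166; principal=200082-5166=194916; balance=453210-194916=258294
14. interest=⌊258294·114/10000⌋=2944; principal=200082-2944=197138; balance=258294-197138=61156
15. interest=⌊61156·114/10000⌋=697; principal=min(200082-697,61156)=61156; balance=61156-61156=0

1 29956 170126 2457595
2 28016 172066 2285529
3 26055 174027 2111502
4 24071 176011 1935491
5 22064 178018 1757473
6 20035 180047 1577426
7 17982 182100 1395326
8 15906 184176 1211150
9 13807 186275 1024875
10 11683 188399 836476
11 9535 190547 645929
12 7363 192719 453210
13 5166 194916 258294
14 2944 197138 61156
15 697 61156 0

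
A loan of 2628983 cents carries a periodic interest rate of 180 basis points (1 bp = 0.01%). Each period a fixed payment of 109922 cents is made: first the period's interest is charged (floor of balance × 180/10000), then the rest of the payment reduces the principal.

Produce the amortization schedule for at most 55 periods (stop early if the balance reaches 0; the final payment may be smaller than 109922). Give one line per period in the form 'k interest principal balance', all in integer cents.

1. interest=⌊2628983·180/10000⌋=47321; principal=109922-47321=62601; balance=2628983-62601=2566382
2. interest=⌊2566382·180/10000⌋=46194; principal=109922-46194=63728; balance=2566382-63728=2502654
3. interest=⌊2502654·180/10000⌋=45047; principal=109922-45047=64875; balance=2502654-64875=2437779
4. interest=⌊2437779·180/10000⌋=43880; principal=109922-43880=66042; balance=2437779-66042=2371737
5. interest=⌊2371737·180/10000⌋=42691; principal=109922-42691=67231; balance=2371737-67231=2304506
6. interest=⌊2304506·180/10000⌋=41481; principal=109922-41481=68441; balance=2304506-68441=2236065
7. interest=⌊2236065·180/10000⌋=40249; principal=109922-40249=69673; balance=2236065-69673=2166392
8. interest=⌊2166392·180/10000⌋=38995; principal=109922-38995=70927; balance=2166392-70927=2095465
9. interest=⌊2095465·180/10000⌋=37718; principal=109922-37718=72204; balance=2095465-72204=2023261
10. interest=⌊2023261·180/10000⌋=36418; principal=109922-36418=73504; balance=2023261-73504=1949757
11. interest=⌊1949757·180/10000⌋=35095; principal=109922-35095=74827; balance=1949757-74827=1874930
12. interest=⌊1874930·180/10000⌋=33748; principal=109922-33748=76174; balance=1874930-76174=1798756
13. interest=⌊1798756·180/10000⌋=32377; principal=109922-32377=77545; balance=1798756-77545=1721211
14. interest=⌊1721211·180/10000⌋=30981; principal=109922-30981=78941; balance=1721211-78941=1642270
15. interest=⌊1642270·180/10000⌋=29560; principal=109922-29560=80362; balance=1642270-80362=1561908
16. interest=⌊1561908·180/10000⌋=28114; principal=109922-28114=81808; balance=1561908-81808=1480100
17. interest=⌊1480100·180/10000⌋=26641; principal=109922-26641=83281; balance=1480100-83281=1396819
18. interest=⌊1396819·180/10000⌋=25142; principal=109922-25142=84780; balance=1396819-84780=1312039
19. interest=⌊1312039·180/10000⌋=23616; principal=109922-23616=86306; balance=1312039-86306=1225733
20. interest=⌊1225733·180/10000⌋=22063; principal=109922-22063=87859; balance=1225733-87859=1137874
21. interest=⌊1137874·180/10000⌋=20481; principal=109922-20481=89441; balance=1137874-89441=1048433
22. interest=⌊1048433·180/10000⌋=18871; principal=109922-18871=91051; balance=1048433-91051=957382
23. interest=⌊957382·180/10000⌋=17232; principal=109922-17232=92690; balance=957382-92690=864692
24. interest=⌊864692·180/10000⌋=15564; principal=109922-15564=94358; balance=864692-94358=770334
25. interest=⌊770334·180/10000⌋=13866; principal=109922-13866=96056; balance=770334-96056=674278
26. interest=⌊674278·180/10000⌋=12137; principal=109922-12137=97785; balance=674278-97785=576493
27. interest=⌊576493·180/10000⌋=10376; principal=109922-10376=99546; balance=576493-99546=476947
28. interest=⌊476947·180/10000⌋=8585; principal=109922-8585=101337; balance=476947-101337=375610
29. interest=⌊375610·180/10000⌋=6760; principal=109922-6760=103162; balance=375610-103162=272448
30. interest=⌊272448·180/10000⌋=4904; principal=109922-4904=105018; balance=272448-105018=167430
31. interest=⌊167430·180/10000⌋=3013; principal=109922-3013=106909; balance=167430-106909=60521
32. interest=⌊60521·180/10000⌋=1089; principal=min(109922-1089,60521)=60521; balance=60521-60521=0

1 47321 62601 2566382
2 46194 63728 2502654
3 45047 64875 2437779
4 43880 66042 2371737
5 42691 67231 2304506
6 41481 68441 2236065
7 40249 69673 2166392
8 38995 70927 2095465
9 37718 72204 2023261
10 36418 73504 1949757
11 35095 74827 1874930
12 33748 76174 1798756
13 32377 77545 1721211
14 30981 78941 1642270
15 29560 80362 1561908
16 28114 81808 1480100
17 26641 83281 1396819
18 25142 84780 1312039
19 23616 86306 1225733
20 22063 87859 1137874
21 20481 89441 1048433
22 18871 91051 957382
23 17232 92690 864692
24 15564 94358 770334
25 13866 96056 674278
26 12137 97785 576493
27 10376 99546 476947
28 8585 101337 375610
29 6760 103162 272448
30 4904 105018 167430
31 3013 106909 60521
32 1089 60521 0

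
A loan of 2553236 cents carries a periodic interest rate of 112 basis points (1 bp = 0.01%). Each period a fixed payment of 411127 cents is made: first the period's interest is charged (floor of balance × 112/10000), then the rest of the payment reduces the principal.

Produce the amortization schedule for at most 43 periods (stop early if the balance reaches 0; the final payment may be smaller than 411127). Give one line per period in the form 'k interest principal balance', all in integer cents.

1. interest=⌊2553236·112/10000⌋=28596; principal=411127-28596=382531; balance=2553236-382531=2170705
2. interest=⌊2170705·112/10000⌋=24311; principal=411127-24311=386816; balance=2170705-386816=1783889
3. interest=⌊1783889·112/10000⌋=19979; principal=411127-19979=391148; balance=1783889-391148=1392741
4. interest=⌊1392741·112/10000⌋=15598; principal=411127-15598=395529; balance=1392741-395529=997212
5. interest=⌊997212·112/10000⌋=11168; principal=411127-11168=399959; balance=997212-399959=597253
6. interest=⌊597253·112/10000⌋=6689; principal=411127-6689=404438; balance=597253-404438=192815
7. interest=⌊192815·112/10000⌋=2159; principal=min(411127-2159,192815)=192815; balance=192815-192815=0

1 28596 382531 2170705
2 24311 386816 1783889
3 19979 391148 1392741
4 15598 395529 997212
5 11168 399959 597253
6 6689 404438 192815
7 2159 192815 0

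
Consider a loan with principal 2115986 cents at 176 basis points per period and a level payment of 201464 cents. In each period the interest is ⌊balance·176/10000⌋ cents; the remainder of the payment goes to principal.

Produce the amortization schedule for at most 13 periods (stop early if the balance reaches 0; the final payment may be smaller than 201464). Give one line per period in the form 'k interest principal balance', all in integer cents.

1. interest=⌊2115986·176/10000⌋=37241; principal=201464-37241=164223; balance=2115986-164223=1951763
2. interest=⌊1951763·176/10000⌋=34351; principal=201464-34351=167113; balance=1951763-167113=1784650
3. interest=⌊1784650·176/10000⌋=31409; principal=201464-31409=170055; balance=1784650-170055=1614595
4. interest=⌊1614595·176/10000⌋=28416; principal=201464-28416=173048; balance=1614595-173048=1441547
5. interest=⌊1441547·176/10000⌋=25371; principal=201464-25371=176093; balance=1441547-176093=1265454
6. interest=⌊1265454·176/10000⌋=22271; principal=201464-22271=179193; balance=1265454-179193=1086261
7. interest=⌊1086261·176/10000⌋=19118; principal=201464-19118=182346; balance=1086261-182346=903915
8. interest=⌊903915·176/10000⌋=15908; principal=201464-15908=185556; balance=903915-185556=718359
9. interest=⌊718359·176/10000⌋=12643; principal=201464-12643=188821; balance=718359-188821=529538
10. interest=⌊529538·176/10000⌋=9319; principal=201464-9319=192145; balance=529538-192145=337393
11. interest=⌊337393·176/10000⌋=5938; principal=201464-5938=195526; balance=337393-195526=141867
12. interest=⌊141867·176/10000⌋=2496; principal=min(201464-2496,141867)=141867; balance=141867-141867=0

1 37241 164223 1951763
2 34351 167113 1784650
3 31409 170055 1614595
4 28416 173048 1441547
5 25371 176093 1265454
6 22271 179193 1086261
7 19118 182346 903915
8 15908 185556 718359
9 12643 188821 529538
10 9319 192145 337393
11 5938 195526 141867
12 2496 141867 0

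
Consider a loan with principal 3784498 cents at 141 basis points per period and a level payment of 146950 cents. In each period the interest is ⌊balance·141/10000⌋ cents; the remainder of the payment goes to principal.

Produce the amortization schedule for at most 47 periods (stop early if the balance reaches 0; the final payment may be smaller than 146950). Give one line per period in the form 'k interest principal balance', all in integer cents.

1. interest=⌊3784498·141/10000⌋=53361; principal=146950-53361=93589; balance=3784498-93589=3690909
2. interest=⌊3690909·141/10000⌋=52041; principal=146950-52041=94909; balance=3690909-94909=3596000
3. interest=⌊3596000·141/10000⌋=50703; principal=146950-50703=96247; balance=3596000-96247=3499753
4. interest=⌊3499753·141/10000⌋=49346; principal=146950-49346=97604; balance=3499753-97604=3402149
5. interest=⌊3402149·141/10000⌋=47970; principal=146950-47970=98980; balance=3402149-98980=3303169
6. interest=⌊3303169·141/10000⌋=46574; principal=146950-46574=100376; balance=3303169-100376=3202793
7. interest=⌊3202793·141/10000⌋=45159; principal=146950-45159=101791; balance=3202793-101791=3101002
8. interest=⌊3101002·141/10000⌋=43724; principal=146950-43724=103226; balance=3101002-103226=2997776
9. interest=⌊2997776·141/10000⌋=42268; principal=146950-42268=104682; balance=2997776-104682=2893094
10. interest=⌊2893094·141/10000⌋=40792; principal=146950-40792=106158; balance=2893094-106158=2786936
11. interest=⌊2786936·141/10000⌋=39295; principal=146950-39295=107655; balance=2786936-107655=2679281
12. interest=⌊2679281·141/10000⌋=37777; principal=146950-37777=109173; balance=2679281-109173=2570108
13. interest=⌊2570108·141/10000⌋=36238; principal=146950-36238=110712; balance=2570108-110712=2459396
14. interest=⌊2459396·141/10000⌋=34677; principal=146950-34677=112273; balance=2459396-112273=2347123
15. interest=⌊2347123·141/10000⌋=33094; principal=146950-33094=113856; balance=2347123-113856=2233267
16. interest=⌊2233267·141/10000⌋=31489; principal=146950-31489=115461; balance=2233267-115461=2117806
17. interest=⌊2117806·141/10000⌋=29861; principal=146950-29861=117089; balance=2117806-117089=2000717
18. interest=⌊2000717·141/10000⌋=28210; principal=146950-28210=118740; balance=2000717-118740=1881977
19. interest=⌊1881977·141/10000⌋=26535; principal=146950-26535=120415; balance=1881977-120415=1761562
20. interest=⌊1761562·141/10000⌋=24838; principal=146950-24838=122112; balance=1761562-122112=1639450
21. interest=⌊1639450·141/10000⌋=23116; principal=146950-23116=123834; balance=1639450-123834=1515616
22. interest=⌊1515616·141/10000⌋=21370; principal=146950-21370=125580; balance=1515616-125580=1390036
23. interest=⌊1390036·141/10000⌋=19599; principal=146950-19599=127351; balance=1390036-127351=1262685
24. interest=⌊1262685·141/10000⌋=17803; principal=146950-17803=129147; balance=1262685-129147=1133538
25. interest=⌊1133538·141/10000⌋=15982; principal=146950-15982=130968; balance=1133538-130968=1002570
26. interest=⌊1002570·141/10000⌋=14136; principal=146950-14136=132814; balance=1002570-132814=869756
27. interest=⌊869756·141/10000⌋=12263; principal=146950-12263=134687; balance=869756-134687=735069
28. interest=⌊735069·141/10000⌋=10364; principal=146950-10364=136586; balance=735069-136586=598483
29. interest=⌊598483·141/10000⌋=8438; principal=146950-8438=138512; balance=598483-138512=459971
30. interest=⌊459971·141/10000⌋=6485; principal=146950-6485=140465; balance=459971-140465=319506
31. interest=⌊319506·141/10000⌋=4505; principal=146950-4505=142445; balance=319506-142445=177061
32. interest=⌊177061·141/10000⌋=2496; principal=146950-2496=144454; balance=177061-144454=32607
33. interest=⌊32607·141/10000⌋=459; principal=min(146950-459,32607)=32607; balance=32607-32607=0

1 53361 93589 3690909
2 52041 94909 3596000
3 50703 96247 3499753
4 49346 97604 3402149
5 47970 98980 3303169
6 46574 100376 3202793
7 45159 101791 3101002
8 43724 103226 2997776
9 42268 104682 2893094
10 40792 106158 2786936
11 39295 107655 2679281
12 37777 109173 2570108
13 36238 110712 2459396
14 34677 112273 2347123
15 33094 113856 2233267
16 31489 115461 2117806
17 29861 117089 2000717
18 28210 118740 1881977
19 26535 120415 1761562
20 24838 122112 1639450
21 23116 123834 1515616
22 21370 125580 1390036
23 19599 127351 1262685
24 17803 129147 1133538
25 15982 130968 1002570
26 14136 132814 869756
27 12263 134687 735069
28 10364 136586 598483
29 8438 138512 459971
30 6485 140465 319506
31 4505 142445 177061
32 2496 144454 32607
33 459 32607 0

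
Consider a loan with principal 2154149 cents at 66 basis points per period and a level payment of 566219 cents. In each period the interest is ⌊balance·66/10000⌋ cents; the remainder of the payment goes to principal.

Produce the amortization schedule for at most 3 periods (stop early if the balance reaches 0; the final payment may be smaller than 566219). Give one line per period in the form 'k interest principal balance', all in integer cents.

1 14217 552002 1602147
2 10574 555645 1046502
3 6906 559313 487189

1. interest=⌊2154149·66/10000⌋=14217; principal=566219-14217=552002; balance=2154149-552002=1602147
2. interest=⌊1602147·66/10000⌋=10574; principal=566219-10574=555645; balance=1602147-555645=1046502
3. interest=⌊1046502·66/10000⌋=6906; principal=566219-6906=559313; balance=1046502-559313=487189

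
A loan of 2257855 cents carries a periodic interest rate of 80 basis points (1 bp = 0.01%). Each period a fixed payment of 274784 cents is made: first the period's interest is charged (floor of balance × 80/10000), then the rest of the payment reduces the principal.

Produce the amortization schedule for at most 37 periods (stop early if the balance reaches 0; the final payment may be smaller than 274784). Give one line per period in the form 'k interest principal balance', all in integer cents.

1. interest=⌊2257855·80/10000⌋=18062; principal=274784-18062=256722; balance=2257855-256722=2001133
2. interest=⌊2001133·80/10000⌋=16009; principal=274784-16009=258775; balance=2001133-258775=1742358
3. interest=⌊1742358·80/10000⌋=13938; principal=274784-13938=260846; balance=1742358-260846=1481512
4. interest=⌊1481512·80/10000⌋=11852; principal=274784-11852=262932; balance=1481512-262932=1218580
5. interest=⌊1218580·80/10000⌋=9748; principal=274784-9748=265036; balance=1218580-265036=953544
6. interest=⌊953544·80/10000⌋=7628; principal=274784-7628=267156; balance=953544-267156=686388
7. interest=⌊686388·80/10000⌋=5491; principal=274784-5491=269293; balance=686388-269293=417095
8. interest=⌊417095·80/10000⌋=3336; principal=274784-3336=271448; balance=417095-271448=145647
9. interest=⌊145647·80/10000⌋=1165; principal=min(274784-1165,145647)=145647; balance=145647-145647=0

1 18062 256722 2001133
2 16009 258775 1742358
3 13938 260846 1481512
4 11852 262932 1218580
5 9748 265036 953544
6 7628 267156 686388
7 5491 269293 417095
8 3336 271448 145647
9 1165 145647 0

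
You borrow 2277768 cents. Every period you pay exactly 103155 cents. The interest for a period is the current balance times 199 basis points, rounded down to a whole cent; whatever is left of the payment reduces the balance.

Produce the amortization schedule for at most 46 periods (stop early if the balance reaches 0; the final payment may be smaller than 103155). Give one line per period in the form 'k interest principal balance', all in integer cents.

1. interest=⌊2277768·199/10000⌋=45327; principal=103155-45327=57828; balance=2277768-57828=2219940
2. interest=⌊2219940·199/10000⌋=44176; principal=103155-44176=58979; balance=2219940-58979=2160961
3. interest=⌊2160961·199/10000⌋=43003; principal=103155-43003=60152; balance=2160961-60152=2100809
4. interest=⌊2100809·199/10000⌋=41806; principal=103155-41806=61349; balance=2100809-61349=2039460
5. interest=⌊2039460·199/10000⌋=40585; principal=103155-40585=62570; balance=2039460-62570=1976890
6. interest=⌊1976890·199/10000⌋=39340; principal=103155-39340=63815; balance=1976890-63815=1913075
7. interest=⌊1913075·199/10000⌋=38070; principal=103155-38070=65085; balance=1913075-65085=1847990
8. interest=⌊1847990·199/10000⌋=36775; principal=103155-36775=66380; balance=1847990-66380=1781610
9. interest=⌊1781610·199/10000⌋=35454; principal=103155-35454=67701; balance=1781610-67701=1713909
10. interest=⌊1713909·199/10000⌋=34106; principal=103155-34106=69049; balance=1713909-69049=1644860
11. interest=⌊1644860·199/10000⌋=32732; principal=103155-32732=70423; balance=1644860-70423=1574437
12. interest=⌊1574437·199/10000⌋=31331; principal=103155-31331=71824; balance=1574437-71824=1502613
13. interest=⌊1502613·199/10000⌋=29901; principal=103155-29901=73254; balance=1502613-73254=1429359
14. interest=⌊1429359·199/10000⌋=28444; principal=103155-28444=74711; balance=1429359-74711=1354648
15. interest=⌊1354648·199/10000⌋=26957; principal=103155-26957=76198; balance=1354648-76198=1278450
16. interest=⌊1278450·199/10000⌋=25441; principal=103155-25441=77714; balance=1278450-77714=1200736
17. interest=⌊1200736·199/10000⌋=23894; principal=103155-23894=79261; balance=1200736-79261=1121475
18. interest=⌊1121475·199/10000⌋=22317; principal=103155-22317=80838; balance=1121475-80838=1040637
19. interest=⌊1040637·199/10000⌋=20708; principal=103155-20708=82447; balance=1040637-82447=958190
20. interest=⌊958190·199/10000⌋=19067; principal=103155-19067=84088; balance=958190-84088=874102
21. interest=⌊874102·199/10000⌋=17394; principal=103155-17394=85761; balance=874102-85761=788341
22. interest=⌊788341·199/10000⌋=15687; principal=103155-15687=87468; balance=788341-87468=700873
23. interest=⌊700873·199/10000⌋=13947; principal=103155-13947=89208; balance=700873-89208=611665
24. interest=⌊611665·199/10000⌋=12172; principal=103155-12172=90983; balance=611665-90983=520682
25. interest=⌊520682·199/10000⌋=10361; principal=103155-10361=92794; balance=520682-92794=427888
26. interest=⌊427888·199/10000⌋=8514; principal=103155-8514=94641; balance=427888-94641=333247
27. interest=⌊333247·199/10000⌋=6631; principal=103155-6631=96524; balance=333247-96524=236723
28. interest=⌊236723·199/10000⌋=4710; principal=103155-4710=98445; balance=236723-98445=138278
29. interest=⌊138278·199/10000⌋=2751; principal=103155-2751=100404; balance=138278-100404=37874
30. interest=⌊37874·199/10000⌋=753; principal=min(103155-753,37874)=37874; balance=37874-37874=0

1 45327 57828 2219940
2 44176 58979 2160961
3 43003 60152 2100809
4 41806 61349 2039460
5 40585 62570 1976890
6 39340 63815 1913075
7 38070 65085 1847990
8 36775 66380 1781610
9 35454 67701 1713909
10 34106 69049 1644860
11 32732 70423 1574437
12 31331 71824 1502613
13 29901 73254 1429359
14 28444 74711 1354648
15 26957 76198 1278450
16 25441 77714 1200736
17 23894 79261 1121475
18 22317 80838 1040637
19 20708 82447 958190
20 19067 84088 874102
21 17394 85761 788341
22 15687 87468 700873
23 13947 89208 611665
24 12172 90983 520682
25 10361 92794 427888
26 8514 94641 333247
27 6631 96524 236723
28 4710 98445 138278
29 2751 100404 37874
30 753 37874 0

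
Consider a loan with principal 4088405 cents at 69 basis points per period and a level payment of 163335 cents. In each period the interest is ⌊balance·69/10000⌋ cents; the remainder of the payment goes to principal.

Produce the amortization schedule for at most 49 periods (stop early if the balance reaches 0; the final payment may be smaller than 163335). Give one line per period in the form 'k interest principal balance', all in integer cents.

1. interest=⌊4088405·69/10000⌋=28209; principal=163335-28209=135126; balance=4088405-135126=3953279
2. interest=⌊3953279·69/10000⌋=27277; principal=163335-27277=136058; balance=3953279-136058=3817221
3. interest=⌊3817221·69/10000⌋=26338; principal=163335-26338=136997; balance=3817221-136997=3680224
4. interest=⌊3680224·69/10000⌋=25393; principal=163335-25393=137942; balance=3680224-137942=3542282
5. interest=⌊3542282·69/10000⌋=24441; principal=163335-24441=138894; balance=3542282-138894=3403388
6. interest=⌊3403388·69/10000⌋=23483; principal=163335-23483=139852; balance=3403388-139852=3263536
7. interest=⌊3263536·69/10000⌋=22518; principal=163335-22518=140817; balance=3263536-140817=3122719
8. interest=⌊3122719·69/10000⌋=21546; principal=163335-21546=141789; balance=3122719-141789=2980930
9. interest=⌊2980930·69/10000⌋=20568; principal=163335-20568=142767; balance=2980930-142767=2838163
10. interest=⌊2838163·69/10000⌋=19583; principal=163335-19583=143752; balance=2838163-143752=2694411
11. interest=⌊2694411·69/10000⌋=18591; principal=163335-18591=144744; balance=2694411-144744=2549667
12. interest=⌊2549667·69/10000⌋=17592; principal=163335-17592=145743; balance=2549667-145743=2403924
13. interest=⌊2403924·69/10000⌋=16587; principal=163335-16587=146748; balance=2403924-146748=2257176
14. interest=⌊2257176·69/10000⌋=15574; principal=163335-15574=147761; balance=2257176-147761=2109415
15. interest=⌊2109415·69/10000⌋=14554; principal=163335-14554=148781; balance=2109415-148781=1960634
16. interest=⌊1960634·69/10000⌋=13528; principal=163335-13528=149807; balance=1960634-149807=1810827
17. interest=⌊1810827·69/10000⌋=12494; principal=163335-12494=150841; balance=1810827-150841=1659986
18. interest=⌊1659986·69/10000⌋=11453; principal=163335-11453=151882; balance=1659986-151882=1508104
19. interest=⌊1508104·69/10000⌋=10405; principal=163335-10405=152930; balance=1508104-152930=1355174
20. interest=⌊1355174·69/10000⌋=9350; principal=163335-9350=153985; balance=1355174-153985=1201189
21. interest=⌊1201189·69/10000⌋=8288; principal=163335-8288=155047; balance=1201189-155047=1046142
22. interest=⌊1046142·69/10000⌋=7218; principal=163335-7218=156117; balance=1046142-156117=890025
23. interest=⌊890025·69/10000⌋=6141; principal=163335-6141=157194; balance=890025-157194=732831
24. interest=⌊732831·69/10000⌋=5056; principal=163335-5056=158279; balance=732831-158279=574552
25. interest=⌊574552·69/10000⌋=3964; principal=163335-3964=159371; balance=574552-159371=415181
26. interest=⌊415181·69/10000⌋=2864; principal=163335-2864=160471; balance=415181-160471=254710
27. interest=⌊254710·69/10000⌋=1757; principal=163335-1757=161578; balance=254710-161578=93132
28. interest=⌊93132·69/10000⌋=642; principal=min(163335-642,93132)=93132; balance=93132-93132=0

1 28209 135126 3953279
2 27277 136058 3817221
3 26338 136997 3680224
4 25393 137942 3542282
5 24441 138894 3403388
6 23483 139852 3263536
7 22518 140817 3122719
8 21546 141789 2980930
9 20568 142767 2838163
10 19583 143752 2694411
11 18591 144744 2549667
12 17592 145743 2403924
13 16587 146748 2257176
14 15574 147761 2109415
15 14554 148781 1960634
16 13528 149807 1810827
17 12494 150841 1659986
18 11453 151882 1508104
19 10405 152930 1355174
20 9350 153985 1201189
21 8288 155047 1046142
22 7218 156117 890025
23 6141 157194 732831
24 5056 158279 574552
25 3964 159371 415181
26 2864 160471 254710
27 1757 161578 93132
28 642 93132 0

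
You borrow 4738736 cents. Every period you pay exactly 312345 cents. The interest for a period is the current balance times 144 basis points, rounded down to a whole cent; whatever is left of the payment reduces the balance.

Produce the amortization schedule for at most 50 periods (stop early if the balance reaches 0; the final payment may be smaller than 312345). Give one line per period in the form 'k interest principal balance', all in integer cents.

1. interest=⌊4738736·144/10000⌋=68237; principal=312345-68237=244108; balance=4738736-244108=4494628
2. interest=⌊4494628·144/10000⌋=64722; principal=312345-64722=247623; balance=4494628-247623=4247005
3. interest=⌊4247005·144/10000⌋=61156; principal=312345-61156=251189; balance=4247005-251189=3995816
4. interest=⌊3995816·144/10000⌋=57539; principal=312345-57539=254806; balance=3995816-254806=3741010
5. interest=⌊3741010·144/10000⌋=53870; principal=312345-53870=258475; balance=3741010-258475=3482535
6. interest=⌊3482535·144/10000⌋=50148; principal=312345-50148=262197; balance=3482535-262197=3220338
7. interest=⌊3220338·144/10000⌋=46372; principal=312345-46372=265973; balance=3220338-265973=2954365
8. interest=⌊2954365·144/10000⌋=42542; principal=312345-42542=269803; balance=2954365-269803=2684562
9. interest=⌊2684562·144/10000⌋=38657; principal=312345-38657=273688; balance=2684562-273688=2410874
10. interest=⌊2410874·144/10000⌋=34716; principal=312345-34716=277629; balance=2410874-277629=2133245
11. interest=⌊2133245·144/10000⌋=30718; principal=312345-30718=281627; balance=2133245-281627=1851618
12. interest=⌊1851618·144/10000⌋=26663; principal=312345-26663=285682; balance=1851618-285682=1565936
13. interest=⌊1565936·144/10000⌋=22549; principal=312345-22549=289796; balance=1565936-289796=1276140
14. interest=⌊1276140·144/10000⌋=18376; principal=312345-18376=293969; balance=1276140-293969=982171
15. interest=⌊982171·144/10000⌋=14143; principal=312345-14143=298202; balance=982171-298202=683969
16. interest=⌊683969·144/10000⌋=9849; principal=312345-9849=302496; balance=683969-302496=381473
17. interest=⌊381473·144/10000⌋=5493; principal=312345-5493=306852; balance=381473-306852=74621
18. interest=⌊74621·144/10000⌋=1074; principal=min(312345-1074,74621)=74621; balance=74621-74621=0

1 68237 244108 4494628
2 64722 247623 4247005
3 61156 251189 3995816
4 57539 254806 3741010
5 53870 258475 3482535
6 50148 262197 3220338
7 46372 265973 2954365
8 42542 269803 2684562
9 38657 273688 2410874
10 34716 277629 2133245
11 30718 281627 1851618
12 26663 285682 1565936
13 22549 289796 1276140
14 18376 293969 982171
15 14143 298202 683969
16 9849 302496 381473
17 5493 306852 74621
18 1074 74621 0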